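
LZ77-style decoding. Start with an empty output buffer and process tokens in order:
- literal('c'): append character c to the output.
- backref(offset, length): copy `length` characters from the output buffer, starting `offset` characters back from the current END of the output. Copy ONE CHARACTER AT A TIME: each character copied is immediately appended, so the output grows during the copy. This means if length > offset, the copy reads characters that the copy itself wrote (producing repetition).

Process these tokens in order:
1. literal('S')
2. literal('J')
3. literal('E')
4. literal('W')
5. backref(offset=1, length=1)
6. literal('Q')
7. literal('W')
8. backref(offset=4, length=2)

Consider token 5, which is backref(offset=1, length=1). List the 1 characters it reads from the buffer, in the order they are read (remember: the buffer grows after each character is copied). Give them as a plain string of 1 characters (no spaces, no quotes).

Token 1: literal('S'). Output: "S"
Token 2: literal('J'). Output: "SJ"
Token 3: literal('E'). Output: "SJE"
Token 4: literal('W'). Output: "SJEW"
Token 5: backref(off=1, len=1). Buffer before: "SJEW" (len 4)
  byte 1: read out[3]='W', append. Buffer now: "SJEWW"

Answer: W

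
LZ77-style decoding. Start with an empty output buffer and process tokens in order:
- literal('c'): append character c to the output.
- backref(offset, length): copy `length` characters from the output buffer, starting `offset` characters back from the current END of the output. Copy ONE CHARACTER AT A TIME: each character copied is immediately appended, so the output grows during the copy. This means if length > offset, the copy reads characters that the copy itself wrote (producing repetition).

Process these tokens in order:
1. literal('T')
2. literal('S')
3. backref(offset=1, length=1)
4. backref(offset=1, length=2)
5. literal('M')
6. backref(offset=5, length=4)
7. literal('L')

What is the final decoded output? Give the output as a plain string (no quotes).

Answer: TSSSSMSSSSL

Derivation:
Token 1: literal('T'). Output: "T"
Token 2: literal('S'). Output: "TS"
Token 3: backref(off=1, len=1). Copied 'S' from pos 1. Output: "TSS"
Token 4: backref(off=1, len=2) (overlapping!). Copied 'SS' from pos 2. Output: "TSSSS"
Token 5: literal('M'). Output: "TSSSSM"
Token 6: backref(off=5, len=4). Copied 'SSSS' from pos 1. Output: "TSSSSMSSSS"
Token 7: literal('L'). Output: "TSSSSMSSSSL"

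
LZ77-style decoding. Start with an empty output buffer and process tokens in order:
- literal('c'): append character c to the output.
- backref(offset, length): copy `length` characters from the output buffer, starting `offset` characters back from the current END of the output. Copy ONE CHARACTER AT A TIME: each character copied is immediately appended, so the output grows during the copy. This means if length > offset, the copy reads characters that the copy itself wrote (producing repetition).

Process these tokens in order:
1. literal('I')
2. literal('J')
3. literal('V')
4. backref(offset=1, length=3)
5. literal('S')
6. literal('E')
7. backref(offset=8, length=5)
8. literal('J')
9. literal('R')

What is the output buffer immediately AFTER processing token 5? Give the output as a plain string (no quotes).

Token 1: literal('I'). Output: "I"
Token 2: literal('J'). Output: "IJ"
Token 3: literal('V'). Output: "IJV"
Token 4: backref(off=1, len=3) (overlapping!). Copied 'VVV' from pos 2. Output: "IJVVVV"
Token 5: literal('S'). Output: "IJVVVVS"

Answer: IJVVVVS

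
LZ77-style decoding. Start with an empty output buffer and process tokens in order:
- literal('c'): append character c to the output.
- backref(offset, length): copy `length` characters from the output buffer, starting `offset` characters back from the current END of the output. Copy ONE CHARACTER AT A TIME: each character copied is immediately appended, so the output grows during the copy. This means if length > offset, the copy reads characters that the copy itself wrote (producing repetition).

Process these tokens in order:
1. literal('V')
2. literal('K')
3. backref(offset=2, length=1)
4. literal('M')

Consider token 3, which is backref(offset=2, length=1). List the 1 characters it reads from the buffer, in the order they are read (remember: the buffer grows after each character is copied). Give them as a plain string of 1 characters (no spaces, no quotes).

Token 1: literal('V'). Output: "V"
Token 2: literal('K'). Output: "VK"
Token 3: backref(off=2, len=1). Buffer before: "VK" (len 2)
  byte 1: read out[0]='V', append. Buffer now: "VKV"

Answer: V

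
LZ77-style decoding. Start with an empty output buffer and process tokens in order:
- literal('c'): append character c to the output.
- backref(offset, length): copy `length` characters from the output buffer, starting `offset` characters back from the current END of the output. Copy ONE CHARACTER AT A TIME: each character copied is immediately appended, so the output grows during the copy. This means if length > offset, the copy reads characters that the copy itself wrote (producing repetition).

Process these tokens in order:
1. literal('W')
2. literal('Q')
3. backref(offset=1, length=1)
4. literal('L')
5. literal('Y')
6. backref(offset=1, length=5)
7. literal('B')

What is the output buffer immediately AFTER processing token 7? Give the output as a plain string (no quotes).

Token 1: literal('W'). Output: "W"
Token 2: literal('Q'). Output: "WQ"
Token 3: backref(off=1, len=1). Copied 'Q' from pos 1. Output: "WQQ"
Token 4: literal('L'). Output: "WQQL"
Token 5: literal('Y'). Output: "WQQLY"
Token 6: backref(off=1, len=5) (overlapping!). Copied 'YYYYY' from pos 4. Output: "WQQLYYYYYY"
Token 7: literal('B'). Output: "WQQLYYYYYYB"

Answer: WQQLYYYYYYB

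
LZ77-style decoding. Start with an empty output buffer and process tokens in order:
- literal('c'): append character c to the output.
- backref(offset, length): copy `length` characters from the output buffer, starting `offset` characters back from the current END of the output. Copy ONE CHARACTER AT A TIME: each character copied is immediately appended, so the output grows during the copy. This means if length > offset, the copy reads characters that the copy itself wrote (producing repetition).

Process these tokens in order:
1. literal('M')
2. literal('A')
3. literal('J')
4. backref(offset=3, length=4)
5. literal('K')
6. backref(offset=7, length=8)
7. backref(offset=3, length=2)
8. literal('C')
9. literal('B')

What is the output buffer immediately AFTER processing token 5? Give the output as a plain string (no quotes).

Answer: MAJMAJMK

Derivation:
Token 1: literal('M'). Output: "M"
Token 2: literal('A'). Output: "MA"
Token 3: literal('J'). Output: "MAJ"
Token 4: backref(off=3, len=4) (overlapping!). Copied 'MAJM' from pos 0. Output: "MAJMAJM"
Token 5: literal('K'). Output: "MAJMAJMK"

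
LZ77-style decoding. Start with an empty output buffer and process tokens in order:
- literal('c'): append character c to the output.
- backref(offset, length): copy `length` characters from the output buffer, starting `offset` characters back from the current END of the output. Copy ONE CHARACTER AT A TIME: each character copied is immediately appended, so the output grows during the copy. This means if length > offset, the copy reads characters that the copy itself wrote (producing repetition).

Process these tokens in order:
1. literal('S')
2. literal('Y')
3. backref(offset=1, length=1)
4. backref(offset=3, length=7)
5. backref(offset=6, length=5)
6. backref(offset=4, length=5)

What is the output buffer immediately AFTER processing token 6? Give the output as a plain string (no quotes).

Token 1: literal('S'). Output: "S"
Token 2: literal('Y'). Output: "SY"
Token 3: backref(off=1, len=1). Copied 'Y' from pos 1. Output: "SYY"
Token 4: backref(off=3, len=7) (overlapping!). Copied 'SYYSYYS' from pos 0. Output: "SYYSYYSYYS"
Token 5: backref(off=6, len=5). Copied 'YYSYY' from pos 4. Output: "SYYSYYSYYSYYSYY"
Token 6: backref(off=4, len=5) (overlapping!). Copied 'YSYYY' from pos 11. Output: "SYYSYYSYYSYYSYYYSYYY"

Answer: SYYSYYSYYSYYSYYYSYYY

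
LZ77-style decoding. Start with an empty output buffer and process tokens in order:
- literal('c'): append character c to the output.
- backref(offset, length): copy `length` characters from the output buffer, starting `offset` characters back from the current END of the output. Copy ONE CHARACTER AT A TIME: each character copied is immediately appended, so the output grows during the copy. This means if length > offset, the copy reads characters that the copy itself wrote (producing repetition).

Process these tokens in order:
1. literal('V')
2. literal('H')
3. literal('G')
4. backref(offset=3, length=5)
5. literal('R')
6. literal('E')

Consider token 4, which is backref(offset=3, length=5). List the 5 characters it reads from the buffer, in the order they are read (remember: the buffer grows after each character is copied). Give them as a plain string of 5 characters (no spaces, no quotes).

Token 1: literal('V'). Output: "V"
Token 2: literal('H'). Output: "VH"
Token 3: literal('G'). Output: "VHG"
Token 4: backref(off=3, len=5). Buffer before: "VHG" (len 3)
  byte 1: read out[0]='V', append. Buffer now: "VHGV"
  byte 2: read out[1]='H', append. Buffer now: "VHGVH"
  byte 3: read out[2]='G', append. Buffer now: "VHGVHG"
  byte 4: read out[3]='V', append. Buffer now: "VHGVHGV"
  byte 5: read out[4]='H', append. Buffer now: "VHGVHGVH"

Answer: VHGVH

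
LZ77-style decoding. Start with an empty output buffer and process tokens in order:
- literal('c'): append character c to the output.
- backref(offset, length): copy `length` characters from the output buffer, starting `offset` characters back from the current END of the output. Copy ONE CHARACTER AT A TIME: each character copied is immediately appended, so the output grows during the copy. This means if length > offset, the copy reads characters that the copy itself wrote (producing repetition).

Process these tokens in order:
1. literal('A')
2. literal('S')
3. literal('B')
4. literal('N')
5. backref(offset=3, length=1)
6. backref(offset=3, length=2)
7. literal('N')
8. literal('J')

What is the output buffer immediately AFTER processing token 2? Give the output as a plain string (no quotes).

Answer: AS

Derivation:
Token 1: literal('A'). Output: "A"
Token 2: literal('S'). Output: "AS"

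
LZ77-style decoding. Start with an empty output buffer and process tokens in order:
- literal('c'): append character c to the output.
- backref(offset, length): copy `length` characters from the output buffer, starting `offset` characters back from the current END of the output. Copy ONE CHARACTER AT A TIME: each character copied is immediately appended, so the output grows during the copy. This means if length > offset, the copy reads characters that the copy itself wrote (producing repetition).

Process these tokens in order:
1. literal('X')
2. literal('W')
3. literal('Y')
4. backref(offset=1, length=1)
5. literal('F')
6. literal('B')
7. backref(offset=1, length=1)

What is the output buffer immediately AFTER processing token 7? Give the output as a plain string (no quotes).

Answer: XWYYFBB

Derivation:
Token 1: literal('X'). Output: "X"
Token 2: literal('W'). Output: "XW"
Token 3: literal('Y'). Output: "XWY"
Token 4: backref(off=1, len=1). Copied 'Y' from pos 2. Output: "XWYY"
Token 5: literal('F'). Output: "XWYYF"
Token 6: literal('B'). Output: "XWYYFB"
Token 7: backref(off=1, len=1). Copied 'B' from pos 5. Output: "XWYYFBB"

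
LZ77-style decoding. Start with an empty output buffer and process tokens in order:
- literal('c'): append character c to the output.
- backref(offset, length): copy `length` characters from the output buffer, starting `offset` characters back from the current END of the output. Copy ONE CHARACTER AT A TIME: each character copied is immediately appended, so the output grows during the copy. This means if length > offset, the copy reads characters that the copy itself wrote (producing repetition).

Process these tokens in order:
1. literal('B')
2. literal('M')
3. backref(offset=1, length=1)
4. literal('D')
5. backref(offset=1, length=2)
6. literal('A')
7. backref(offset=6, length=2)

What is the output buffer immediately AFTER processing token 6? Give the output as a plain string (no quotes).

Token 1: literal('B'). Output: "B"
Token 2: literal('M'). Output: "BM"
Token 3: backref(off=1, len=1). Copied 'M' from pos 1. Output: "BMM"
Token 4: literal('D'). Output: "BMMD"
Token 5: backref(off=1, len=2) (overlapping!). Copied 'DD' from pos 3. Output: "BMMDDD"
Token 6: literal('A'). Output: "BMMDDDA"

Answer: BMMDDDA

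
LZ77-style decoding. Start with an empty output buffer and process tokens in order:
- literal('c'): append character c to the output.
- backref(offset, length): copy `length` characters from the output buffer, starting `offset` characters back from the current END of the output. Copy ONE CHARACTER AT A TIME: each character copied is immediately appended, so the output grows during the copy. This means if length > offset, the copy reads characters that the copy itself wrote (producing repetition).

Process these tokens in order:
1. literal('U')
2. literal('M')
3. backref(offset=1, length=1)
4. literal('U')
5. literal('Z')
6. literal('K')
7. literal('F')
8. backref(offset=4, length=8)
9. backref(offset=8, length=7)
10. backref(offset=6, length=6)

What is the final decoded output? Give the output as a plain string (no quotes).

Token 1: literal('U'). Output: "U"
Token 2: literal('M'). Output: "UM"
Token 3: backref(off=1, len=1). Copied 'M' from pos 1. Output: "UMM"
Token 4: literal('U'). Output: "UMMU"
Token 5: literal('Z'). Output: "UMMUZ"
Token 6: literal('K'). Output: "UMMUZK"
Token 7: literal('F'). Output: "UMMUZKF"
Token 8: backref(off=4, len=8) (overlapping!). Copied 'UZKFUZKF' from pos 3. Output: "UMMUZKFUZKFUZKF"
Token 9: backref(off=8, len=7). Copied 'UZKFUZK' from pos 7. Output: "UMMUZKFUZKFUZKFUZKFUZK"
Token 10: backref(off=6, len=6). Copied 'ZKFUZK' from pos 16. Output: "UMMUZKFUZKFUZKFUZKFUZKZKFUZK"

Answer: UMMUZKFUZKFUZKFUZKFUZKZKFUZK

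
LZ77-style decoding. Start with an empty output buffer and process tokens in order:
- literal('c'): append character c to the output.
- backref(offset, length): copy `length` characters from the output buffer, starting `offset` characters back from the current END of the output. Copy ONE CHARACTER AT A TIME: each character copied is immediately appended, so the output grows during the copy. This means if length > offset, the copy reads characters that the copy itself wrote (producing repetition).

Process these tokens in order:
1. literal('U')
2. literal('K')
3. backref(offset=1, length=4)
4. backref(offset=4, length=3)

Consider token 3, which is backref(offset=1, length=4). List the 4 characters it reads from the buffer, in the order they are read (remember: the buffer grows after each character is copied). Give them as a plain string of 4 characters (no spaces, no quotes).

Answer: KKKK

Derivation:
Token 1: literal('U'). Output: "U"
Token 2: literal('K'). Output: "UK"
Token 3: backref(off=1, len=4). Buffer before: "UK" (len 2)
  byte 1: read out[1]='K', append. Buffer now: "UKK"
  byte 2: read out[2]='K', append. Buffer now: "UKKK"
  byte 3: read out[3]='K', append. Buffer now: "UKKKK"
  byte 4: read out[4]='K', append. Buffer now: "UKKKKK"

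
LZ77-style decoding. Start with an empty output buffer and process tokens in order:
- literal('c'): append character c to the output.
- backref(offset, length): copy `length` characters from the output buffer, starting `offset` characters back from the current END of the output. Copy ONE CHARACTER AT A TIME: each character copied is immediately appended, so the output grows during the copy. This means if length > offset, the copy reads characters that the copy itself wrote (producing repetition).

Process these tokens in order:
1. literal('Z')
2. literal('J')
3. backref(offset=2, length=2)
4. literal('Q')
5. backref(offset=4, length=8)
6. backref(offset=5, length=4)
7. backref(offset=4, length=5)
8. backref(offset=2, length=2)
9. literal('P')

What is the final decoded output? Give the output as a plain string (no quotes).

Token 1: literal('Z'). Output: "Z"
Token 2: literal('J'). Output: "ZJ"
Token 3: backref(off=2, len=2). Copied 'ZJ' from pos 0. Output: "ZJZJ"
Token 4: literal('Q'). Output: "ZJZJQ"
Token 5: backref(off=4, len=8) (overlapping!). Copied 'JZJQJZJQ' from pos 1. Output: "ZJZJQJZJQJZJQ"
Token 6: backref(off=5, len=4). Copied 'QJZJ' from pos 8. Output: "ZJZJQJZJQJZJQQJZJ"
Token 7: backref(off=4, len=5) (overlapping!). Copied 'QJZJQ' from pos 13. Output: "ZJZJQJZJQJZJQQJZJQJZJQ"
Token 8: backref(off=2, len=2). Copied 'JQ' from pos 20. Output: "ZJZJQJZJQJZJQQJZJQJZJQJQ"
Token 9: literal('P'). Output: "ZJZJQJZJQJZJQQJZJQJZJQJQP"

Answer: ZJZJQJZJQJZJQQJZJQJZJQJQP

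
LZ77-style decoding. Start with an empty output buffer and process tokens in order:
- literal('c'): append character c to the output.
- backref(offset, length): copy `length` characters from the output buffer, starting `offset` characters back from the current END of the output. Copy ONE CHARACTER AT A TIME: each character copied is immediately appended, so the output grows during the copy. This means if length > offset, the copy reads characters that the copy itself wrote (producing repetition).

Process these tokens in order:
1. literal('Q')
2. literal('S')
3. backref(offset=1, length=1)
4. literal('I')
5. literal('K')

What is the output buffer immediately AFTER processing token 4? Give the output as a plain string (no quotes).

Answer: QSSI

Derivation:
Token 1: literal('Q'). Output: "Q"
Token 2: literal('S'). Output: "QS"
Token 3: backref(off=1, len=1). Copied 'S' from pos 1. Output: "QSS"
Token 4: literal('I'). Output: "QSSI"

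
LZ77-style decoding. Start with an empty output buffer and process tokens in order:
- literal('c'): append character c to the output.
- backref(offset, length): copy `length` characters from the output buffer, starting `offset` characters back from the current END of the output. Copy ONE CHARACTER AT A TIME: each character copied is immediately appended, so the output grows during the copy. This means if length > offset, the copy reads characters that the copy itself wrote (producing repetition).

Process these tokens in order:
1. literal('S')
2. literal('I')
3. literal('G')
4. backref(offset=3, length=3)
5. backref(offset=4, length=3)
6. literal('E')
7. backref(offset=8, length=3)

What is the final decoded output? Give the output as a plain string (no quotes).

Answer: SIGSIGGSIEGSI

Derivation:
Token 1: literal('S'). Output: "S"
Token 2: literal('I'). Output: "SI"
Token 3: literal('G'). Output: "SIG"
Token 4: backref(off=3, len=3). Copied 'SIG' from pos 0. Output: "SIGSIG"
Token 5: backref(off=4, len=3). Copied 'GSI' from pos 2. Output: "SIGSIGGSI"
Token 6: literal('E'). Output: "SIGSIGGSIE"
Token 7: backref(off=8, len=3). Copied 'GSI' from pos 2. Output: "SIGSIGGSIEGSI"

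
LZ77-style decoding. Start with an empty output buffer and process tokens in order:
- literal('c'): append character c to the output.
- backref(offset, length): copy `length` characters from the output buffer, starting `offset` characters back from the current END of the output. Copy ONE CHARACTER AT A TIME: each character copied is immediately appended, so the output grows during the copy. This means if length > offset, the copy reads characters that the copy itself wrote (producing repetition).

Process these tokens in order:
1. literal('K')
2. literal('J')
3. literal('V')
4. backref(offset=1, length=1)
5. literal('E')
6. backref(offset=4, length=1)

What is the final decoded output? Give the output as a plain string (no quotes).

Answer: KJVVEJ

Derivation:
Token 1: literal('K'). Output: "K"
Token 2: literal('J'). Output: "KJ"
Token 3: literal('V'). Output: "KJV"
Token 4: backref(off=1, len=1). Copied 'V' from pos 2. Output: "KJVV"
Token 5: literal('E'). Output: "KJVVE"
Token 6: backref(off=4, len=1). Copied 'J' from pos 1. Output: "KJVVEJ"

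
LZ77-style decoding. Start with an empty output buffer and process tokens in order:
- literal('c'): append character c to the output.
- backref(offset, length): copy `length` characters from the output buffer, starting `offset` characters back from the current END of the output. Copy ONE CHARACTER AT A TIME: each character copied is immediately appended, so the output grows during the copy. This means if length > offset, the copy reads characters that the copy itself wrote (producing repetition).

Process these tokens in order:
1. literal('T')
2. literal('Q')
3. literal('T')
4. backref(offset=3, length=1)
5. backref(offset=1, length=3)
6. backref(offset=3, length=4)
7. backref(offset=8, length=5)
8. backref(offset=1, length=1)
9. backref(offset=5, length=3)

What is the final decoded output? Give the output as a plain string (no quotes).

Token 1: literal('T'). Output: "T"
Token 2: literal('Q'). Output: "TQ"
Token 3: literal('T'). Output: "TQT"
Token 4: backref(off=3, len=1). Copied 'T' from pos 0. Output: "TQTT"
Token 5: backref(off=1, len=3) (overlapping!). Copied 'TTT' from pos 3. Output: "TQTTTTT"
Token 6: backref(off=3, len=4) (overlapping!). Copied 'TTTT' from pos 4. Output: "TQTTTTTTTTT"
Token 7: backref(off=8, len=5). Copied 'TTTTT' from pos 3. Output: "TQTTTTTTTTTTTTTT"
Token 8: backref(off=1, len=1). Copied 'T' from pos 15. Output: "TQTTTTTTTTTTTTTTT"
Token 9: backref(off=5, len=3). Copied 'TTT' from pos 12. Output: "TQTTTTTTTTTTTTTTTTTT"

Answer: TQTTTTTTTTTTTTTTTTTT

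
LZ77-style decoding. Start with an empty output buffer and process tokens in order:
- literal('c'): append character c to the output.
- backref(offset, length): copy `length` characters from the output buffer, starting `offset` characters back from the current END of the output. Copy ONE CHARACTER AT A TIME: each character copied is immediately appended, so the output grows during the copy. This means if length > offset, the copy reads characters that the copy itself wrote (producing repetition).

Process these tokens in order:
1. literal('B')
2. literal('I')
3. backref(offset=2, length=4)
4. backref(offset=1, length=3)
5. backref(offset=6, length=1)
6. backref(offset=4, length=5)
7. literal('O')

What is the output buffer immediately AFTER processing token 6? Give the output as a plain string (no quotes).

Answer: BIBIBIIIIIIIIII

Derivation:
Token 1: literal('B'). Output: "B"
Token 2: literal('I'). Output: "BI"
Token 3: backref(off=2, len=4) (overlapping!). Copied 'BIBI' from pos 0. Output: "BIBIBI"
Token 4: backref(off=1, len=3) (overlapping!). Copied 'III' from pos 5. Output: "BIBIBIIII"
Token 5: backref(off=6, len=1). Copied 'I' from pos 3. Output: "BIBIBIIIII"
Token 6: backref(off=4, len=5) (overlapping!). Copied 'IIIII' from pos 6. Output: "BIBIBIIIIIIIIII"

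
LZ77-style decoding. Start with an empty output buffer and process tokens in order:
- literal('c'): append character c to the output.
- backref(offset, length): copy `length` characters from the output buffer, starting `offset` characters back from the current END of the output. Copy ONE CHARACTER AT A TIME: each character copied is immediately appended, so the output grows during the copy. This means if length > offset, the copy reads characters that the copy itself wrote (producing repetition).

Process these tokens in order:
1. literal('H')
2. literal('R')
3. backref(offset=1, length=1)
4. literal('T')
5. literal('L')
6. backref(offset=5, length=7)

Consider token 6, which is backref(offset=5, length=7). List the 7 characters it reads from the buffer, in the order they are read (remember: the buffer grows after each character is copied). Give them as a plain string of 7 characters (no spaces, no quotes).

Answer: HRRTLHR

Derivation:
Token 1: literal('H'). Output: "H"
Token 2: literal('R'). Output: "HR"
Token 3: backref(off=1, len=1). Copied 'R' from pos 1. Output: "HRR"
Token 4: literal('T'). Output: "HRRT"
Token 5: literal('L'). Output: "HRRTL"
Token 6: backref(off=5, len=7). Buffer before: "HRRTL" (len 5)
  byte 1: read out[0]='H', append. Buffer now: "HRRTLH"
  byte 2: read out[1]='R', append. Buffer now: "HRRTLHR"
  byte 3: read out[2]='R', append. Buffer now: "HRRTLHRR"
  byte 4: read out[3]='T', append. Buffer now: "HRRTLHRRT"
  byte 5: read out[4]='L', append. Buffer now: "HRRTLHRRTL"
  byte 6: read out[5]='H', append. Buffer now: "HRRTLHRRTLH"
  byte 7: read out[6]='R', append. Buffer now: "HRRTLHRRTLHR"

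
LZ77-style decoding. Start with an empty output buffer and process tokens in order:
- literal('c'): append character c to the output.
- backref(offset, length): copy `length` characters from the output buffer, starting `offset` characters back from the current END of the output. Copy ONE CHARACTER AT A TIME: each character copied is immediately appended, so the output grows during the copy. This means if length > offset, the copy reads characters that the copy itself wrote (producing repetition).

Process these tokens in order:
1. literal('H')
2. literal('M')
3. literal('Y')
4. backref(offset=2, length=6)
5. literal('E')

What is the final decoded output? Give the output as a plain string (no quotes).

Token 1: literal('H'). Output: "H"
Token 2: literal('M'). Output: "HM"
Token 3: literal('Y'). Output: "HMY"
Token 4: backref(off=2, len=6) (overlapping!). Copied 'MYMYMY' from pos 1. Output: "HMYMYMYMY"
Token 5: literal('E'). Output: "HMYMYMYMYE"

Answer: HMYMYMYMYE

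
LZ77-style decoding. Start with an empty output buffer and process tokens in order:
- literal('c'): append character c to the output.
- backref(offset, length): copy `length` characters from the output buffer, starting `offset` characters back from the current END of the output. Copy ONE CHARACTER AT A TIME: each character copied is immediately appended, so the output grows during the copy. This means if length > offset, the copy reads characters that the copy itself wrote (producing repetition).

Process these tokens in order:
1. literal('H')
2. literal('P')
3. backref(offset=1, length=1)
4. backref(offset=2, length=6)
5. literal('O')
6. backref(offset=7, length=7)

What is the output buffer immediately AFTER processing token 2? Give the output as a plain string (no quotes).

Answer: HP

Derivation:
Token 1: literal('H'). Output: "H"
Token 2: literal('P'). Output: "HP"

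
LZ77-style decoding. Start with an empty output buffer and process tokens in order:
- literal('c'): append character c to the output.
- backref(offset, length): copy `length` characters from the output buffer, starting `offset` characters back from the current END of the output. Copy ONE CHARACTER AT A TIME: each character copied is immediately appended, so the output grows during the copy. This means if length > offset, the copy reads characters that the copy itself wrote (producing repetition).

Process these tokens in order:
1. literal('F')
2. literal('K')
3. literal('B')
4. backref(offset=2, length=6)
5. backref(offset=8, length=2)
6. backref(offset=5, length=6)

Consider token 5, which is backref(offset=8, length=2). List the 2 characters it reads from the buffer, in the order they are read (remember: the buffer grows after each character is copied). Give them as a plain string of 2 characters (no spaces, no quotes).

Answer: KB

Derivation:
Token 1: literal('F'). Output: "F"
Token 2: literal('K'). Output: "FK"
Token 3: literal('B'). Output: "FKB"
Token 4: backref(off=2, len=6) (overlapping!). Copied 'KBKBKB' from pos 1. Output: "FKBKBKBKB"
Token 5: backref(off=8, len=2). Buffer before: "FKBKBKBKB" (len 9)
  byte 1: read out[1]='K', append. Buffer now: "FKBKBKBKBK"
  byte 2: read out[2]='B', append. Buffer now: "FKBKBKBKBKB"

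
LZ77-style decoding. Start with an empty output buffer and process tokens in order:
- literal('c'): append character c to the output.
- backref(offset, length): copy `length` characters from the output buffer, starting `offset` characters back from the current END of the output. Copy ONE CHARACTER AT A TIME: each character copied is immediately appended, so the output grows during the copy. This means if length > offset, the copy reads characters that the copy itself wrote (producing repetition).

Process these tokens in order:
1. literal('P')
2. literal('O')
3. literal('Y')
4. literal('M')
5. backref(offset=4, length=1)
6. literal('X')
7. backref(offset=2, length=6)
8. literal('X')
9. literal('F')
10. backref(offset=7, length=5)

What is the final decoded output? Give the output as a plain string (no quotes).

Answer: POYMPXPXPXPXXFXPXPX

Derivation:
Token 1: literal('P'). Output: "P"
Token 2: literal('O'). Output: "PO"
Token 3: literal('Y'). Output: "POY"
Token 4: literal('M'). Output: "POYM"
Token 5: backref(off=4, len=1). Copied 'P' from pos 0. Output: "POYMP"
Token 6: literal('X'). Output: "POYMPX"
Token 7: backref(off=2, len=6) (overlapping!). Copied 'PXPXPX' from pos 4. Output: "POYMPXPXPXPX"
Token 8: literal('X'). Output: "POYMPXPXPXPXX"
Token 9: literal('F'). Output: "POYMPXPXPXPXXF"
Token 10: backref(off=7, len=5). Copied 'XPXPX' from pos 7. Output: "POYMPXPXPXPXXFXPXPX"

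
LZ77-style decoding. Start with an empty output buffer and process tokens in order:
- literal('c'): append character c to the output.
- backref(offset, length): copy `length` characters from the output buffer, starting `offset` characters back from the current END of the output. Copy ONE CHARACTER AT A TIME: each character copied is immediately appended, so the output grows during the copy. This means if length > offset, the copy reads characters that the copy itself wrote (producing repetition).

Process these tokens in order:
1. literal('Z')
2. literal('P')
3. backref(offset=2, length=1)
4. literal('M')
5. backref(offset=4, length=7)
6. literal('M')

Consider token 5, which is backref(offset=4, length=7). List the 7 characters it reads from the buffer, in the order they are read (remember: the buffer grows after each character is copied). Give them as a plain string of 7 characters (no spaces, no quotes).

Answer: ZPZMZPZ

Derivation:
Token 1: literal('Z'). Output: "Z"
Token 2: literal('P'). Output: "ZP"
Token 3: backref(off=2, len=1). Copied 'Z' from pos 0. Output: "ZPZ"
Token 4: literal('M'). Output: "ZPZM"
Token 5: backref(off=4, len=7). Buffer before: "ZPZM" (len 4)
  byte 1: read out[0]='Z', append. Buffer now: "ZPZMZ"
  byte 2: read out[1]='P', append. Buffer now: "ZPZMZP"
  byte 3: read out[2]='Z', append. Buffer now: "ZPZMZPZ"
  byte 4: read out[3]='M', append. Buffer now: "ZPZMZPZM"
  byte 5: read out[4]='Z', append. Buffer now: "ZPZMZPZMZ"
  byte 6: read out[5]='P', append. Buffer now: "ZPZMZPZMZP"
  byte 7: read out[6]='Z', append. Buffer now: "ZPZMZPZMZPZ"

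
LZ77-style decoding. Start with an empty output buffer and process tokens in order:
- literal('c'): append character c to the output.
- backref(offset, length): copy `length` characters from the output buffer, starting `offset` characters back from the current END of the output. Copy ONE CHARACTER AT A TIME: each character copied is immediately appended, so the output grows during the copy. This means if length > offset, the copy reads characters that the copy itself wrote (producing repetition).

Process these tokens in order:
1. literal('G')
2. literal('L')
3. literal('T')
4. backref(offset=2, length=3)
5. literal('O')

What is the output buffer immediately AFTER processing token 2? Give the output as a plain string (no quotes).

Answer: GL

Derivation:
Token 1: literal('G'). Output: "G"
Token 2: literal('L'). Output: "GL"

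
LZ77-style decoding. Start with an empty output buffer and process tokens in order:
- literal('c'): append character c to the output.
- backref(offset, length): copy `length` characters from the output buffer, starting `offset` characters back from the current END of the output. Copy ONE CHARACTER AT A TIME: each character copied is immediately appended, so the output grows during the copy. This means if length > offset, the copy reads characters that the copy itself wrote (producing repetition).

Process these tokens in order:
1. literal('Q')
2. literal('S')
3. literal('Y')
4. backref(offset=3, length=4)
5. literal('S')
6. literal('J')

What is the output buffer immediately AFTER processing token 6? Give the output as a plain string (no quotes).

Token 1: literal('Q'). Output: "Q"
Token 2: literal('S'). Output: "QS"
Token 3: literal('Y'). Output: "QSY"
Token 4: backref(off=3, len=4) (overlapping!). Copied 'QSYQ' from pos 0. Output: "QSYQSYQ"
Token 5: literal('S'). Output: "QSYQSYQS"
Token 6: literal('J'). Output: "QSYQSYQSJ"

Answer: QSYQSYQSJ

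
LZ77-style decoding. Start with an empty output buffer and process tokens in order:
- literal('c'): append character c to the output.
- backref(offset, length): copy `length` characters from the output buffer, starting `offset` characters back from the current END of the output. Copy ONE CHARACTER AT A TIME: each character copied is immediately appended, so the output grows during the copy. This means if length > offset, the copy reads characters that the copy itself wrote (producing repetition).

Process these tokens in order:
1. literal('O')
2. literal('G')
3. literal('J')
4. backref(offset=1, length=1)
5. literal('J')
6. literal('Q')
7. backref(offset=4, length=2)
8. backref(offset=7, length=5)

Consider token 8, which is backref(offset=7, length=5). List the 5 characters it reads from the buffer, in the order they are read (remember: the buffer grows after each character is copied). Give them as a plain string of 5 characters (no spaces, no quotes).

Answer: GJJJQ

Derivation:
Token 1: literal('O'). Output: "O"
Token 2: literal('G'). Output: "OG"
Token 3: literal('J'). Output: "OGJ"
Token 4: backref(off=1, len=1). Copied 'J' from pos 2. Output: "OGJJ"
Token 5: literal('J'). Output: "OGJJJ"
Token 6: literal('Q'). Output: "OGJJJQ"
Token 7: backref(off=4, len=2). Copied 'JJ' from pos 2. Output: "OGJJJQJJ"
Token 8: backref(off=7, len=5). Buffer before: "OGJJJQJJ" (len 8)
  byte 1: read out[1]='G', append. Buffer now: "OGJJJQJJG"
  byte 2: read out[2]='J', append. Buffer now: "OGJJJQJJGJ"
  byte 3: read out[3]='J', append. Buffer now: "OGJJJQJJGJJ"
  byte 4: read out[4]='J', append. Buffer now: "OGJJJQJJGJJJ"
  byte 5: read out[5]='Q', append. Buffer now: "OGJJJQJJGJJJQ"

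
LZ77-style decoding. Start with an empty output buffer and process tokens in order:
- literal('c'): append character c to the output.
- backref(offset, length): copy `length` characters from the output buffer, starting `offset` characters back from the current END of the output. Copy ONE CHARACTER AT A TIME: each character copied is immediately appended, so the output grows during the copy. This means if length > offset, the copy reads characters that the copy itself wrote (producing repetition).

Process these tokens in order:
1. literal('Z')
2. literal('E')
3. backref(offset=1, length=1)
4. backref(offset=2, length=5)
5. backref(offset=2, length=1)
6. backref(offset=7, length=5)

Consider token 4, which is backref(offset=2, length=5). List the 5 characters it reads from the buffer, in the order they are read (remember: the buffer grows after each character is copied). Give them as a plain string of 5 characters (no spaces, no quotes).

Answer: EEEEE

Derivation:
Token 1: literal('Z'). Output: "Z"
Token 2: literal('E'). Output: "ZE"
Token 3: backref(off=1, len=1). Copied 'E' from pos 1. Output: "ZEE"
Token 4: backref(off=2, len=5). Buffer before: "ZEE" (len 3)
  byte 1: read out[1]='E', append. Buffer now: "ZEEE"
  byte 2: read out[2]='E', append. Buffer now: "ZEEEE"
  byte 3: read out[3]='E', append. Buffer now: "ZEEEEE"
  byte 4: read out[4]='E', append. Buffer now: "ZEEEEEE"
  byte 5: read out[5]='E', append. Buffer now: "ZEEEEEEE"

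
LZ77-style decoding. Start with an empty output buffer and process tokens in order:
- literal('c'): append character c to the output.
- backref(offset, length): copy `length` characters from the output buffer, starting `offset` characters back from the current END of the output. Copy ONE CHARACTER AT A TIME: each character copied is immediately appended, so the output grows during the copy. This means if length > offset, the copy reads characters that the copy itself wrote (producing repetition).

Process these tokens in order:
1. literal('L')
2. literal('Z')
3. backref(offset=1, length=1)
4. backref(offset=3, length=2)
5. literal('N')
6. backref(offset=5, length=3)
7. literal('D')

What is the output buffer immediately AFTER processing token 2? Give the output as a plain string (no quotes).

Answer: LZ

Derivation:
Token 1: literal('L'). Output: "L"
Token 2: literal('Z'). Output: "LZ"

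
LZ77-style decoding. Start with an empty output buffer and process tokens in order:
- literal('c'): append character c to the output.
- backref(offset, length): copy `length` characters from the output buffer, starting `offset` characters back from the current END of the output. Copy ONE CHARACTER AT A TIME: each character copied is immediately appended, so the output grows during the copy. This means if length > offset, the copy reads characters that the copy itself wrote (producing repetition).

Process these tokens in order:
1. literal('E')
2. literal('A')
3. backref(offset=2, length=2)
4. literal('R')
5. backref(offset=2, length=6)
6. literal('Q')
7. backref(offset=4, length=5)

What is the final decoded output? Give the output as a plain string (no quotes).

Answer: EAEARARARARQRARQR

Derivation:
Token 1: literal('E'). Output: "E"
Token 2: literal('A'). Output: "EA"
Token 3: backref(off=2, len=2). Copied 'EA' from pos 0. Output: "EAEA"
Token 4: literal('R'). Output: "EAEAR"
Token 5: backref(off=2, len=6) (overlapping!). Copied 'ARARAR' from pos 3. Output: "EAEARARARAR"
Token 6: literal('Q'). Output: "EAEARARARARQ"
Token 7: backref(off=4, len=5) (overlapping!). Copied 'RARQR' from pos 8. Output: "EAEARARARARQRARQR"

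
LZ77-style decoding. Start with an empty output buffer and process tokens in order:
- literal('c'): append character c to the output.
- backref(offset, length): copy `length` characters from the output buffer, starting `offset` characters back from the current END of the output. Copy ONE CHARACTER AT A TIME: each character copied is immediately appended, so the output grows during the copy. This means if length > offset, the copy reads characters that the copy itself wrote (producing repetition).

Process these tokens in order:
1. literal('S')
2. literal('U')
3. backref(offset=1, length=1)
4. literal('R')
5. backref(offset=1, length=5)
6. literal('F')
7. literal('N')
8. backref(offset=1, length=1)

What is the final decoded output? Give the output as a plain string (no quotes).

Answer: SUURRRRRRFNN

Derivation:
Token 1: literal('S'). Output: "S"
Token 2: literal('U'). Output: "SU"
Token 3: backref(off=1, len=1). Copied 'U' from pos 1. Output: "SUU"
Token 4: literal('R'). Output: "SUUR"
Token 5: backref(off=1, len=5) (overlapping!). Copied 'RRRRR' from pos 3. Output: "SUURRRRRR"
Token 6: literal('F'). Output: "SUURRRRRRF"
Token 7: literal('N'). Output: "SUURRRRRRFN"
Token 8: backref(off=1, len=1). Copied 'N' from pos 10. Output: "SUURRRRRRFNN"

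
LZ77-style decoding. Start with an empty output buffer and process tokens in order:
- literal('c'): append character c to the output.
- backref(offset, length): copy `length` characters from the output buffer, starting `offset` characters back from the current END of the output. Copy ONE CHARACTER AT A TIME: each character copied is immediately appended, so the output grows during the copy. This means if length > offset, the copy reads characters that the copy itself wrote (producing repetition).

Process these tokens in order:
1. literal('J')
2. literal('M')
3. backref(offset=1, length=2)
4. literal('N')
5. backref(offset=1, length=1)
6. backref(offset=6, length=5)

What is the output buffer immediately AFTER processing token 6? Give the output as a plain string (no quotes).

Answer: JMMMNNJMMMN

Derivation:
Token 1: literal('J'). Output: "J"
Token 2: literal('M'). Output: "JM"
Token 3: backref(off=1, len=2) (overlapping!). Copied 'MM' from pos 1. Output: "JMMM"
Token 4: literal('N'). Output: "JMMMN"
Token 5: backref(off=1, len=1). Copied 'N' from pos 4. Output: "JMMMNN"
Token 6: backref(off=6, len=5). Copied 'JMMMN' from pos 0. Output: "JMMMNNJMMMN"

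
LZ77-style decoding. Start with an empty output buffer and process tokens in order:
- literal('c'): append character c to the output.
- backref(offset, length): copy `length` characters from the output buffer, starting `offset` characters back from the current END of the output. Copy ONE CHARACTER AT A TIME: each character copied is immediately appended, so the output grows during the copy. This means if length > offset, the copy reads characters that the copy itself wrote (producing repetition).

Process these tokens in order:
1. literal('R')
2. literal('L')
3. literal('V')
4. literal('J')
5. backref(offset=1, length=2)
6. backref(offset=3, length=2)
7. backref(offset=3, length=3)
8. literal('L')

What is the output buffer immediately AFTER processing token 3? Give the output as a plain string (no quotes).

Token 1: literal('R'). Output: "R"
Token 2: literal('L'). Output: "RL"
Token 3: literal('V'). Output: "RLV"

Answer: RLV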